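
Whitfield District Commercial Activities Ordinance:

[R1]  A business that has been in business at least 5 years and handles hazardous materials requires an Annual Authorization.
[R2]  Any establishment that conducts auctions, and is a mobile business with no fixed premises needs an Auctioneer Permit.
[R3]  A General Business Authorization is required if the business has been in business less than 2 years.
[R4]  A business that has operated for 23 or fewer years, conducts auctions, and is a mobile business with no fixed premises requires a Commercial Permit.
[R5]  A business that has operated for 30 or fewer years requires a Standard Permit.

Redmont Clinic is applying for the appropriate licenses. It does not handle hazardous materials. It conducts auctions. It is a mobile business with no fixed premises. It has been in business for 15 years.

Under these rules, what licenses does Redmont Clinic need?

[R1] years in business 15 ≥ 5; does not handle hazardous materials → Annual Authorization not required.
[R2] conducts auctions; is a mobile business with no fixed premises → Auctioneer Permit required.
[R3] years in business 15 ≥ 2 → General Business Authorization not required.
[R4] years in business 15 ≤ 23; conducts auctions; is a mobile business with no fixed premises → Commercial Permit required.
[R5] years in business 15 ≤ 30 → Standard Permit required.

Auctioneer Permit, Commercial Permit, Standard Permit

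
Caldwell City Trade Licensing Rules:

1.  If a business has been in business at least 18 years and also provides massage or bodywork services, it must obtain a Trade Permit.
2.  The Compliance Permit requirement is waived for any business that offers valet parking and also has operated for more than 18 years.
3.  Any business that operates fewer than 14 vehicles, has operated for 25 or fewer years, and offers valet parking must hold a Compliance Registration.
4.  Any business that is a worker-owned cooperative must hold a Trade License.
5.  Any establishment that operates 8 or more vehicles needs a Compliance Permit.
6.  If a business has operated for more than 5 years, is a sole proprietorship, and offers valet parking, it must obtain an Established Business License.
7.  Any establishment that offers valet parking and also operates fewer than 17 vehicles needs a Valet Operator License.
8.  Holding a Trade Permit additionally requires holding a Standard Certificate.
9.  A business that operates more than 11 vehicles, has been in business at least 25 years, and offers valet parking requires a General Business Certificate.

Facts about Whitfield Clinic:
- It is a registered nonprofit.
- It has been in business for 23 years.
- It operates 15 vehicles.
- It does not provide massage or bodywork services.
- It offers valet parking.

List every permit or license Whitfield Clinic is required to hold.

1. years in business 23 ≥ 18; does not provide massage or bodywork services → Trade Permit not required.
2. offers valet parking; years in business 23 > 18 → exempt from Compliance Permit.
3. vehicles 15 ≥ 14; years in business 23 ≤ 25; offers valet parking → Compliance Registration not required.
4. is a registered nonprofit (not: is a worker-owned cooperative) → Trade License not required.
5. vehicles 15 ≥ 8 → Compliance Permit required.
6. years in business 23 > 5; is a registered nonprofit (not: is a sole proprietorship); offers valet parking → Established Business License not required.
7. offers valet parking; vehicles 15 < 17 → Valet Operator License required.
8. Trade Permit is not required → no effect.
9. vehicles 15 > 11; years in business 23 < 25; offers valet parking → General Business Certificate not required.

Valet Operator License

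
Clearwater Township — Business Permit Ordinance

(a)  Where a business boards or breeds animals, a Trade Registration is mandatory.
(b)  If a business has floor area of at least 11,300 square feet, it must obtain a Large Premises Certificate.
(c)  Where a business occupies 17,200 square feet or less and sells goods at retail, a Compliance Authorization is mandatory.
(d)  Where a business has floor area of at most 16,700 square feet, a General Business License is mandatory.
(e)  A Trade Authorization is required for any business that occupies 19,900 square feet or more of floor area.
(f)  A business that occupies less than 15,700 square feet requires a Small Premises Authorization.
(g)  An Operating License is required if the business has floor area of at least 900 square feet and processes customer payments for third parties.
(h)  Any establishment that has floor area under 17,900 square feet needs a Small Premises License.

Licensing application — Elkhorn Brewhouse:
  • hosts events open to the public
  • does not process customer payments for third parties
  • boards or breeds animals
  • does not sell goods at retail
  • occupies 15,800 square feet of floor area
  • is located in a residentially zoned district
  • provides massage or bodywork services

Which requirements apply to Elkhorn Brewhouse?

General Business License, Large Premises Certificate, Small Premises License, Trade Registration

(a) boards or breeds animals → Trade Registration required.
(b) floor area 15,800 square feet ≥ 11,300 square feet → Large Premises Certificate required.
(c) floor area 15,800 square feet ≤ 17,200 square feet; does not sell goods at retail → Compliance Authorization not required.
(d) floor area 15,800 square feet ≤ 16,700 square feet → General Business License required.
(e) floor area 15,800 square feet < 19,900 square feet → Trade Authorization not required.
(f) floor area 15,800 square feet ≥ 15,700 square feet → Small Premises Authorization not required.
(g) floor area 15,800 square feet ≥ 900 square feet; does not process customer payments for third parties → Operating License not required.
(h) floor area 15,800 square feet < 17,900 square feet → Small Premises License required.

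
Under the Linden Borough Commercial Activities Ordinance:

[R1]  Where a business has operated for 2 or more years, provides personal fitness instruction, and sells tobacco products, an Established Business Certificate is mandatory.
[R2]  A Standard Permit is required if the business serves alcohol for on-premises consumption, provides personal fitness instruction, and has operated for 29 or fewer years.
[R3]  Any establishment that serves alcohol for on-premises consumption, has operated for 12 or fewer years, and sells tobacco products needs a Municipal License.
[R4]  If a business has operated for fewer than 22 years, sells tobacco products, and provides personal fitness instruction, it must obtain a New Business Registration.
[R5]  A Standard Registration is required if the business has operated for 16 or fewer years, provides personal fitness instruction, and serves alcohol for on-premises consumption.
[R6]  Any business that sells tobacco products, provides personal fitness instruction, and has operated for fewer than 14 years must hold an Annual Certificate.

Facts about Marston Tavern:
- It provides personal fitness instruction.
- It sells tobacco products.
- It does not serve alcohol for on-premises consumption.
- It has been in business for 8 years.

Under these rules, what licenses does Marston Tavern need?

Annual Certificate, Established Business Certificate, New Business Registration

[R1] years in business 8 ≥ 2; provides personal fitness instruction; sells tobacco products → Established Business Certificate required.
[R2] does not serve alcohol for on-premises consumption; provides personal fitness instruction; years in business 8 ≤ 29 → Standard Permit not required.
[R3] does not serve alcohol for on-premises consumption; years in business 8 ≤ 12; sells tobacco products → Municipal License not required.
[R4] years in business 8 < 22; sells tobacco products; provides personal fitness instruction → New Business Registration required.
[R5] years in business 8 ≤ 16; provides personal fitness instruction; does not serve alcohol for on-premises consumption → Standard Registration not required.
[R6] sells tobacco products; provides personal fitness instruction; years in business 8 < 14 → Annual Certificate required.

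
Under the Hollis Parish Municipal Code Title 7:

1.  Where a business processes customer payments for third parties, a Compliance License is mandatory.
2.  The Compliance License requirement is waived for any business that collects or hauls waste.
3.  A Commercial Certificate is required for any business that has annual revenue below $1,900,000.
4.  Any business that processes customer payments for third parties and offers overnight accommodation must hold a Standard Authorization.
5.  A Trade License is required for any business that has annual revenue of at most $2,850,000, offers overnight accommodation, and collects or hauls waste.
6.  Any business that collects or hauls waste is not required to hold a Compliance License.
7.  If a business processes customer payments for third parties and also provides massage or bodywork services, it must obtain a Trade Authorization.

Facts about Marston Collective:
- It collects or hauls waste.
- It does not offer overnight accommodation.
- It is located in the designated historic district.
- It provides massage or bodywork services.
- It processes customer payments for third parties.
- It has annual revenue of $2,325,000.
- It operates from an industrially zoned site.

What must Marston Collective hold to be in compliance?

Trade Authorization

1. processes customer payments for third parties → Compliance License required.
2. collects or hauls waste → exempt from Compliance License.
3. revenue $2,325,000 ≥ $1,900,000 → Commercial Certificate not required.
4. processes customer payments for third parties; does not offer overnight accommodation → Standard Authorization not required.
5. revenue $2,325,000 ≤ $2,850,000; does not offer overnight accommodation; collects or hauls waste → Trade License not required.
6. collects or hauls waste → exempt from Compliance License.
7. processes customer payments for third parties; provides massage or bodywork services → Trade Authorization required.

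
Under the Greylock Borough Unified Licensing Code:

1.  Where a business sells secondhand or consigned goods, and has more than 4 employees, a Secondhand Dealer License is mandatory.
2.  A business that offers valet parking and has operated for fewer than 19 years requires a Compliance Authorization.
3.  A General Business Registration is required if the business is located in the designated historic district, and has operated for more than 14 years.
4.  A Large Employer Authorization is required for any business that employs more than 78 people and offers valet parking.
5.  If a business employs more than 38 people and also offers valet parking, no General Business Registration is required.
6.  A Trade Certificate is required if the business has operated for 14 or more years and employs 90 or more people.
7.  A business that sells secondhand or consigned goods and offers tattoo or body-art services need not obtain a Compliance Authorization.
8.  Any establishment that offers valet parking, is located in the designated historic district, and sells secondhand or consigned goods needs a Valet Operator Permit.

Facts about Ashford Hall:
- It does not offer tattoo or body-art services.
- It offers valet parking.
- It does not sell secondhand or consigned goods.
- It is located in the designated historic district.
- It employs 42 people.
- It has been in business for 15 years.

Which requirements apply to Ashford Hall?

Compliance Authorization

1. does not sell secondhand or consigned goods; employees 42 > 4 → Secondhand Dealer License not required.
2. offers valet parking; years in business 15 < 19 → Compliance Authorization required.
3. is located in the designated historic district; years in business 15 > 14 → General Business Registration required.
4. employees 42 ≤ 78; offers valet parking → Large Employer Authorization not required.
5. employees 42 > 38; offers valet parking → exempt from General Business Registration.
6. years in business 15 ≥ 14; employees 42 < 90 → Trade Certificate not required.
7. does not sell secondhand or consigned goods; does not offer tattoo or body-art services → Compliance Authorization exemption does not apply.
8. offers valet parking; is located in the designated historic district; does not sell secondhand or consigned goods → Valet Operator Permit not required.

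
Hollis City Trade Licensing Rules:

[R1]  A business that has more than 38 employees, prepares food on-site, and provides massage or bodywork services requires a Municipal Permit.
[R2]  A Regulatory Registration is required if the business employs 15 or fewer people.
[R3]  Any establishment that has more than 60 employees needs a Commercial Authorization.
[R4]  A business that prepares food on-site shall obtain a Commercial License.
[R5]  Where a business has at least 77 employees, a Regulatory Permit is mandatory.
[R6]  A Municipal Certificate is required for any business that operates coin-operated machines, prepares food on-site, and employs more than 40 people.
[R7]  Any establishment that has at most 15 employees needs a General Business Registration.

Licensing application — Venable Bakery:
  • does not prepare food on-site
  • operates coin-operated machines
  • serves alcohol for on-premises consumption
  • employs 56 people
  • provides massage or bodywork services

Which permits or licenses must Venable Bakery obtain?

None

[R1] employees 56 > 38; does not prepare food on-site; provides massage or bodywork services → Municipal Permit not required.
[R2] employees 56 > 15 → Regulatory Registration not required.
[R3] employees 56 ≤ 60 → Commercial Authorization not required.
[R4] does not prepare food on-site → Commercial License not required.
[R5] employees 56 < 77 → Regulatory Permit not required.
[R6] operates coin-operated machines; does not prepare food on-site; employees 56 > 40 → Municipal Certificate not required.
[R7] employees 56 > 15 → General Business Registration not required.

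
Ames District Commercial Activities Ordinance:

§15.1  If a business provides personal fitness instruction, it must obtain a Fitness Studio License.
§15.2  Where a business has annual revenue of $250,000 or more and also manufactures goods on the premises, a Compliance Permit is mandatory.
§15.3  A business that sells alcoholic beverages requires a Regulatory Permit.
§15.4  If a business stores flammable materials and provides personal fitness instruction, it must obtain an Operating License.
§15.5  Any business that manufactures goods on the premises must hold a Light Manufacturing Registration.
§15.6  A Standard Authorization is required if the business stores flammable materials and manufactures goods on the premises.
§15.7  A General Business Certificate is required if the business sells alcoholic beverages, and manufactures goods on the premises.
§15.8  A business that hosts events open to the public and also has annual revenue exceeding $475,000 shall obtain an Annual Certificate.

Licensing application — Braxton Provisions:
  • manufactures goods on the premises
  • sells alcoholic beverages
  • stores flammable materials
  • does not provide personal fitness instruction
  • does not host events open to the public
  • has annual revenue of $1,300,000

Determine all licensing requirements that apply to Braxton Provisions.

Compliance Permit, General Business Certificate, Light Manufacturing Registration, Regulatory Permit, Standard Authorization

§15.1 does not provide personal fitness instruction → Fitness Studio License not required.
§15.2 revenue $1,300,000 ≥ $250,000; manufactures goods on the premises → Compliance Permit required.
§15.3 sells alcoholic beverages → Regulatory Permit required.
§15.4 stores flammable materials; does not provide personal fitness instruction → Operating License not required.
§15.5 manufactures goods on the premises → Light Manufacturing Registration required.
§15.6 stores flammable materials; manufactures goods on the premises → Standard Authorization required.
§15.7 sells alcoholic beverages; manufactures goods on the premises → General Business Certificate required.
§15.8 does not host events open to the public; revenue $1,300,000 > $475,000 → Annual Certificate not required.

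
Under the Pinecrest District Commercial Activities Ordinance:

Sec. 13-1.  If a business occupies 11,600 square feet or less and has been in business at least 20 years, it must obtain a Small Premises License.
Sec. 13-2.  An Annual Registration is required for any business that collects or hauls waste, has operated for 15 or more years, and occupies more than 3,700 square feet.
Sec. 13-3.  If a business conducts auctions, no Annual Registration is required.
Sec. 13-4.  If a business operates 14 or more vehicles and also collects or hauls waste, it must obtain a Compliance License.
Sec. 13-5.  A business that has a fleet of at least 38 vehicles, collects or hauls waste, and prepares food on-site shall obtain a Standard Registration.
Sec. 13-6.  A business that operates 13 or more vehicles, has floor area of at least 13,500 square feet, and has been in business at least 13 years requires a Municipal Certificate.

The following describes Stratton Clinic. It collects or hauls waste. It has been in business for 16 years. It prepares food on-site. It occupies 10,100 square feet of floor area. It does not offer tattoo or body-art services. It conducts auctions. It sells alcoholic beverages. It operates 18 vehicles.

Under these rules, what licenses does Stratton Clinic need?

Sec. 13-1. floor area 10,100 square feet ≤ 11,600 square feet; years in business 16 < 20 → Small Premises License not required.
Sec. 13-2. collects or hauls waste; years in business 16 ≥ 15; floor area 10,100 square feet > 3,700 square feet → Annual Registration required.
Sec. 13-3. conducts auctions → exempt from Annual Registration.
Sec. 13-4. vehicles 18 ≥ 14; collects or hauls waste → Compliance License required.
Sec. 13-5. vehicles 18 < 38; collects or hauls waste; prepares food on-site → Standard Registration not required.
Sec. 13-6. vehicles 18 ≥ 13; floor area 10,100 square feet < 13,500 square feet; years in business 16 ≥ 13 → Municipal Certificate not required.

Compliance License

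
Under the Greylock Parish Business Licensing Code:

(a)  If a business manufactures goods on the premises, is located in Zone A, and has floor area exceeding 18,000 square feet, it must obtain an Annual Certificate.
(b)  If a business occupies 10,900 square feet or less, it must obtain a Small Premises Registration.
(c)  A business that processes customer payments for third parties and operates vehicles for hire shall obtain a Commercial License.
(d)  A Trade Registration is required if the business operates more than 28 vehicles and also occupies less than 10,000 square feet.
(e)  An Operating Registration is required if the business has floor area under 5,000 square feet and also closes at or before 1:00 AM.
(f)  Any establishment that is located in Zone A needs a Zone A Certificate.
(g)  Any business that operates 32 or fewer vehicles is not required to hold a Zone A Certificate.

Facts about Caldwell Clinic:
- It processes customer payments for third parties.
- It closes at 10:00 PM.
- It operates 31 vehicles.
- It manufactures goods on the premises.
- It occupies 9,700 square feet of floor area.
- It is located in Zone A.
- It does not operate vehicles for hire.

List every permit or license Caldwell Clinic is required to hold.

(a) manufactures goods on the premises; is located in Zone A; floor area 9,700 square feet ≤ 18,000 square feet → Annual Certificate not required.
(b) floor area 9,700 square feet ≤ 10,900 square feet → Small Premises Registration required.
(c) processes customer payments for third parties; does not operate vehicles for hire → Commercial License not required.
(d) vehicles 31 > 28; floor area 9,700 square feet < 10,000 square feet → Trade Registration required.
(e) floor area 9,700 square feet ≥ 5,000 square feet; closes 10:00 PM, at/before 1:00 AM → Operating Registration not required.
(f) is located in Zone A → Zone A Certificate required.
(g) vehicles 31 ≤ 32 → exempt from Zone A Certificate.

Small Premises Registration, Trade Registration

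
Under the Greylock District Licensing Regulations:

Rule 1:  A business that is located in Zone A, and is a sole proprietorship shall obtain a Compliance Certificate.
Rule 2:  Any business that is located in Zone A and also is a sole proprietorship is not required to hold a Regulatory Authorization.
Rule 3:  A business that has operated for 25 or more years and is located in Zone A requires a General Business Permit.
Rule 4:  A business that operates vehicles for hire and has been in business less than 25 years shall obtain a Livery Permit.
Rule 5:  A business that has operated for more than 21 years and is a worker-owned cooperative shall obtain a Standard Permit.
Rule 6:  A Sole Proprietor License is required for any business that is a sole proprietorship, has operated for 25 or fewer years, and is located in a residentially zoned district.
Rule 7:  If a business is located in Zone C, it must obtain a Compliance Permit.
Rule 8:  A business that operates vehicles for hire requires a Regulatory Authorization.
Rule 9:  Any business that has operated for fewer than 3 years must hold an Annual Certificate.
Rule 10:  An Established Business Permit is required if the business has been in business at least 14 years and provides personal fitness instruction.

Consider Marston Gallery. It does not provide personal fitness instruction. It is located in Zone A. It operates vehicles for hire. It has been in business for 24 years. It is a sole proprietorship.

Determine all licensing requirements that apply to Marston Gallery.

Rule 1: is located in Zone A; is a sole proprietorship → Compliance Certificate required.
Rule 2: is located in Zone A; is a sole proprietorship → exempt from Regulatory Authorization.
Rule 3: years in business 24 < 25; is located in Zone A → General Business Permit not required.
Rule 4: operates vehicles for hire; years in business 24 < 25 → Livery Permit required.
Rule 5: years in business 24 > 21; is a sole proprietorship (not: is a worker-owned cooperative) → Standard Permit not required.
Rule 6: is a sole proprietorship; years in business 24 ≤ 25; is located in Zone A (not: is located in a residentially zoned district) → Sole Proprietor License not required.
Rule 7: is located in Zone A (not: is located in Zone C) → Compliance Permit not required.
Rule 8: operates vehicles for hire → Regulatory Authorization required.
Rule 9: years in business 24 ≥ 3 → Annual Certificate not required.
Rule 10: years in business 24 ≥ 14; does not provide personal fitness instruction → Established Business Permit not required.

Compliance Certificate, Livery Permit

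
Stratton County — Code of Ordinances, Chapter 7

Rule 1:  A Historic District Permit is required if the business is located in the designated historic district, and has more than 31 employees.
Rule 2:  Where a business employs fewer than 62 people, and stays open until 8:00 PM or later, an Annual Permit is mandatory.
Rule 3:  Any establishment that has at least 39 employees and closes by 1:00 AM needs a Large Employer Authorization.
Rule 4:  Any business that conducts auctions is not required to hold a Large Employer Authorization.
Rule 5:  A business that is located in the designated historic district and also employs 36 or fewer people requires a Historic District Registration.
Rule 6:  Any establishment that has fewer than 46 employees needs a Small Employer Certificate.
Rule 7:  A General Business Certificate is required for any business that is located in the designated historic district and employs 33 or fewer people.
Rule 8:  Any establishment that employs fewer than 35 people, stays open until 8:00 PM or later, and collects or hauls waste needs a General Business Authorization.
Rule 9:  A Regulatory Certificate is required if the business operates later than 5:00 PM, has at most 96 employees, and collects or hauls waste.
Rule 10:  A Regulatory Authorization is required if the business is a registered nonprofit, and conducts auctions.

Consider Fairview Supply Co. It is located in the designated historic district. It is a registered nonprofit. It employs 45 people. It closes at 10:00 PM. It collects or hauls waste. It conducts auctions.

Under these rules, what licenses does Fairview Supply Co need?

Rule 1: is located in the designated historic district; employees 45 > 31 → Historic District Permit required.
Rule 2: employees 45 < 62; closes 10:00 PM, after 8:00 PM → Annual Permit required.
Rule 3: employees 45 ≥ 39; closes 10:00 PM, at/before 1:00 AM → Large Employer Authorization required.
Rule 4: conducts auctions → exempt from Large Employer Authorization.
Rule 5: is located in the designated historic district; employees 45 > 36 → Historic District Registration not required.
Rule 6: employees 45 < 46 → Small Employer Certificate required.
Rule 7: is located in the designated historic district; employees 45 > 33 → General Business Certificate not required.
Rule 8: employees 45 ≥ 35; closes 10:00 PM, after 8:00 PM; collects or hauls waste → General Business Authorization not required.
Rule 9: closes 10:00 PM, after 5:00 PM; employees 45 ≤ 96; collects or hauls waste → Regulatory Certificate required.
Rule 10: is a registered nonprofit; conducts auctions → Regulatory Authorization required.

Annual Permit, Historic District Permit, Regulatory Authorization, Regulatory Certificate, Small Employer Certificate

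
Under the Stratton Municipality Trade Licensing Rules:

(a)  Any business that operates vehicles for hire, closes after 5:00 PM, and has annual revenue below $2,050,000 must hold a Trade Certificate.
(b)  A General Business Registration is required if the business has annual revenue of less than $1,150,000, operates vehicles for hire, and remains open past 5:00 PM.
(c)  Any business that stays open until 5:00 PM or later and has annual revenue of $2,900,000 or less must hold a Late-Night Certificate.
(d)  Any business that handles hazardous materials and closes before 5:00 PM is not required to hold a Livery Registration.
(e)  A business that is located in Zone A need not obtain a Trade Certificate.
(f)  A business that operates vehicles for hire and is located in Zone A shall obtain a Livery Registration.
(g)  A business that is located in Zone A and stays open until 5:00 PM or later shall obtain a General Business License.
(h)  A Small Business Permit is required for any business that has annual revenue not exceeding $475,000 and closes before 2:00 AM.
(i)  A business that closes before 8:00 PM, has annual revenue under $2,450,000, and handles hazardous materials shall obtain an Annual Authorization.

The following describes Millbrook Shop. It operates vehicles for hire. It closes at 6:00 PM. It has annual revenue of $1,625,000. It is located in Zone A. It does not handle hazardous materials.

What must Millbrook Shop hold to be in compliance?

General Business License, Late-Night Certificate, Livery Registration

(a) operates vehicles for hire; closes 6:00 PM, after 5:00 PM; revenue $1,625,000 < $2,050,000 → Trade Certificate required.
(b) revenue $1,625,000 ≥ $1,150,000; operates vehicles for hire; closes 6:00 PM, after 5:00 PM → General Business Registration not required.
(c) closes 6:00 PM, after 5:00 PM; revenue $1,625,000 ≤ $2,900,000 → Late-Night Certificate required.
(d) does not handle hazardous materials; closes 6:00 PM, after 5:00 PM → Livery Registration exemption does not apply.
(e) is located in Zone A → exempt from Trade Certificate.
(f) operates vehicles for hire; is located in Zone A → Livery Registration required.
(g) is located in Zone A; closes 6:00 PM, after 5:00 PM → General Business License required.
(h) revenue $1,625,000 > $475,000; closes 6:00 PM, at/before 2:00 AM → Small Business Permit not required.
(i) closes 6:00 PM, at/before 8:00 PM; revenue $1,625,000 < $2,450,000; does not handle hazardous materials → Annual Authorization not required.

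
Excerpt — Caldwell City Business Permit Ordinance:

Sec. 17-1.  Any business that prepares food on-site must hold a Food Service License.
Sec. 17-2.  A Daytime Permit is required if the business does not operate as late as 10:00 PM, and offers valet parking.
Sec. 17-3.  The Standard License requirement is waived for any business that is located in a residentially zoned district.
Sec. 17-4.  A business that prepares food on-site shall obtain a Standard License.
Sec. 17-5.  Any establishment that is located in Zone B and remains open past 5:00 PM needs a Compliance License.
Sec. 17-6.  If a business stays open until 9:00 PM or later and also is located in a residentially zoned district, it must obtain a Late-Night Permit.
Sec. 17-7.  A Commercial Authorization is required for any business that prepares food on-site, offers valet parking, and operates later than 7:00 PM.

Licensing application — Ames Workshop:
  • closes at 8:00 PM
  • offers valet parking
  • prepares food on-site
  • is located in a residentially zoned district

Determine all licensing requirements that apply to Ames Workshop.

Sec. 17-1. prepares food on-site → Food Service License required.
Sec. 17-2. closes 8:00 PM, at/before 10:00 PM; offers valet parking → Daytime Permit required.
Sec. 17-3. is located in a residentially zoned district → exempt from Standard License.
Sec. 17-4. prepares food on-site → Standard License required.
Sec. 17-5. is located in a residentially zoned district (not: is located in Zone B); closes 8:00 PM, after 5:00 PM → Compliance License not required.
Sec. 17-6. closes 8:00 PM, at/before 9:00 PM; is located in a residentially zoned district → Late-Night Permit not required.
Sec. 17-7. prepares food on-site; offers valet parking; closes 8:00 PM, after 7:00 PM → Commercial Authorization required.

Commercial Authorization, Daytime Permit, Food Service License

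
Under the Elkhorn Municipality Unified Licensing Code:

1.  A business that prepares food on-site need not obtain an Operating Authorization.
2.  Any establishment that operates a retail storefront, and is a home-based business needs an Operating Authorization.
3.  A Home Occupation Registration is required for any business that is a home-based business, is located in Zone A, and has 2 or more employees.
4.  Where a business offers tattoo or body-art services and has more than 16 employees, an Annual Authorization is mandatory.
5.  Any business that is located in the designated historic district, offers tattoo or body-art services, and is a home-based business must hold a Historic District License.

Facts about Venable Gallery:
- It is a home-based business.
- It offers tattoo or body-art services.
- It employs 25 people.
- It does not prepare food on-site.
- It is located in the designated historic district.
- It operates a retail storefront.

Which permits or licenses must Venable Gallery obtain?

Annual Authorization, Historic District License, Operating Authorization

1. does not prepare food on-site → Operating Authorization exemption does not apply.
2. operates a retail storefront; is a home-based business → Operating Authorization required.
3. is a home-based business; is located in the designated historic district (not: is located in Zone A); employees 25 ≥ 2 → Home Occupation Registration not required.
4. offers tattoo or body-art services; employees 25 > 16 → Annual Authorization required.
5. is located in the designated historic district; offers tattoo or body-art services; is a home-based business → Historic District License required.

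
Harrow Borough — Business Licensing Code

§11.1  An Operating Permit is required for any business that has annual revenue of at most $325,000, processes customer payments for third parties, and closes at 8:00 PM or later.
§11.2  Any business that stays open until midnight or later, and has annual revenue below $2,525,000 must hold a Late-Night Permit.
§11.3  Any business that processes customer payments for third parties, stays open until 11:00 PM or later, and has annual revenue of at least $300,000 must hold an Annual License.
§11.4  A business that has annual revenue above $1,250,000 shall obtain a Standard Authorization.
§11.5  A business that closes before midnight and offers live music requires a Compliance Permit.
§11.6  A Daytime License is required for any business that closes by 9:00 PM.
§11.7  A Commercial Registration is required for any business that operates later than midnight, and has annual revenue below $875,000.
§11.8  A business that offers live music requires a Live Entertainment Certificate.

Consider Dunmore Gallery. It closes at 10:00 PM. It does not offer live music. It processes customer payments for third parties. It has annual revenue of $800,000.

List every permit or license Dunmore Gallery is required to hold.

None

§11.1 revenue $800,000 > $325,000; processes customer payments for third parties; closes 10:00 PM, after 8:00 PM → Operating Permit not required.
§11.2 closes 10:00 PM, at/before midnight; revenue $800,000 < $2,525,000 → Late-Night Permit not required.
§11.3 processes customer payments for third parties; closes 10:00 PM, at/before 11:00 PM; revenue $800,000 ≥ $300,000 → Annual License not required.
§11.4 revenue $800,000 ≤ $1,250,000 → Standard Authorization not required.
§11.5 closes 10:00 PM, at/before midnight; does not offer live music → Compliance Permit not required.
§11.6 closes 10:00 PM, after 9:00 PM → Daytime License not required.
§11.7 closes 10:00 PM, at/before midnight; revenue $800,000 < $875,000 → Commercial Registration not required.
§11.8 does not offer live music → Live Entertainment Certificate not required.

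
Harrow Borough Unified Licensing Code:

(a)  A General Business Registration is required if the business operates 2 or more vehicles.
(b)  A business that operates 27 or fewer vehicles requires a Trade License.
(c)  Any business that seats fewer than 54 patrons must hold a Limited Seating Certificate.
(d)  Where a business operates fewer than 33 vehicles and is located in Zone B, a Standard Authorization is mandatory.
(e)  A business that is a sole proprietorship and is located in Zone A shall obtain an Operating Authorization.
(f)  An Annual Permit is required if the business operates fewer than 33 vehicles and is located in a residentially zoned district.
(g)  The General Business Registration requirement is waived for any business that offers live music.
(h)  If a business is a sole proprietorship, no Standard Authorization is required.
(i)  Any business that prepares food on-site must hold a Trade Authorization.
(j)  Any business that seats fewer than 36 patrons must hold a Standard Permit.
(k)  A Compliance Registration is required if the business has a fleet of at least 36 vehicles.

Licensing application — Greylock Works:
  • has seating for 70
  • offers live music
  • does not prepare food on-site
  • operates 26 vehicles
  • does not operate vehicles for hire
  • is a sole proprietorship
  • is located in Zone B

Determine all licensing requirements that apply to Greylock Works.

(a) vehicles 26 ≥ 2 → General Business Registration required.
(b) vehicles 26 ≤ 27 → Trade License required.
(c) seating 70 ≥ 54 → Limited Seating Certificate not required.
(d) vehicles 26 < 33; is located in Zone B → Standard Authorization required.
(e) is a sole proprietorship; is located in Zone B (not: is located in Zone A) → Operating Authorization not required.
(f) vehicles 26 < 33; is located in Zone B (not: is located in a residentially zoned district) → Annual Permit not required.
(g) offers live music → exempt from General Business Registration.
(h) is a sole proprietorship → exempt from Standard Authorization.
(i) does not prepare food on-site → Trade Authorization not required.
(j) seating 70 ≥ 36 → Standard Permit not required.
(k) vehicles 26 < 36 → Compliance Registration not required.

Trade License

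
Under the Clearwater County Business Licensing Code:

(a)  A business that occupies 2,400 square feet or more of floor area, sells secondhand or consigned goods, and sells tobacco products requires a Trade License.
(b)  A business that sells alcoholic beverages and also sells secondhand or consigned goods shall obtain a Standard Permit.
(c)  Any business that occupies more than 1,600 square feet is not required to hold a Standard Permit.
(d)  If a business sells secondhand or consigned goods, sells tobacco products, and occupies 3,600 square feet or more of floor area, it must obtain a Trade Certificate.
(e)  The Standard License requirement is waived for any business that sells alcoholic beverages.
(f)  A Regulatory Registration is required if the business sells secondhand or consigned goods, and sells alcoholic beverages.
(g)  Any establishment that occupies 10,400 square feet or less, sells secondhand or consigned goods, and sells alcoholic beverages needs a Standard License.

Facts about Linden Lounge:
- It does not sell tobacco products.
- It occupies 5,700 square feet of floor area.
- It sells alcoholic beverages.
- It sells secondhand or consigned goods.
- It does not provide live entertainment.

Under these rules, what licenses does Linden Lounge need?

(a) floor area 5,700 square feet ≥ 2,400 square feet; sells secondhand or consigned goods; does not sell tobacco products → Trade License not required.
(b) sells alcoholic beverages; sells secondhand or consigned goods → Standard Permit required.
(c) floor area 5,700 square feet > 1,600 square feet → exempt from Standard Permit.
(d) sells secondhand or consigned goods; does not sell tobacco products; floor area 5,700 square feet ≥ 3,600 square feet → Trade Certificate not required.
(e) sells alcoholic beverages → exempt from Standard License.
(f) sells secondhand or consigned goods; sells alcoholic beverages → Regulatory Registration required.
(g) floor area 5,700 square feet ≤ 10,400 square feet; sells secondhand or consigned goods; sells alcoholic beverages → Standard License required.

Regulatory Registration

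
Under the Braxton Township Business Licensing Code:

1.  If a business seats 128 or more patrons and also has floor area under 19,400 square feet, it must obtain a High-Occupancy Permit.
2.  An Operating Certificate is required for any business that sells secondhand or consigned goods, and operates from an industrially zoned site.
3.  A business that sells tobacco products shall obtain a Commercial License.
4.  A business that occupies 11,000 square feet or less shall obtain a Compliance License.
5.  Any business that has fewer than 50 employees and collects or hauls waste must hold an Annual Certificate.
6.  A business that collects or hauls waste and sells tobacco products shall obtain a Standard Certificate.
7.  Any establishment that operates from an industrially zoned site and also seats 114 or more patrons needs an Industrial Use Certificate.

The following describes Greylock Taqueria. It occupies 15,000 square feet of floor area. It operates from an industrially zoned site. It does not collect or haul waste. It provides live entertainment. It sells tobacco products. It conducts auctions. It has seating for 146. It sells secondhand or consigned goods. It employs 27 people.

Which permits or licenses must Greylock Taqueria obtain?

Commercial License, High-Occupancy Permit, Industrial Use Certificate, Operating Certificate

1. seating 146 ≥ 128; floor area 15,000 square feet < 19,400 square feet → High-Occupancy Permit required.
2. sells secondhand or consigned goods; operates from an industrially zoned site → Operating Certificate required.
3. sells tobacco products → Commercial License required.
4. floor area 15,000 square feet > 11,000 square feet → Compliance License not required.
5. employees 27 < 50; does not collect or haul waste → Annual Certificate not required.
6. does not collect or haul waste; sells tobacco products → Standard Certificate not required.
7. operates from an industrially zoned site; seating 146 ≥ 114 → Industrial Use Certificate required.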